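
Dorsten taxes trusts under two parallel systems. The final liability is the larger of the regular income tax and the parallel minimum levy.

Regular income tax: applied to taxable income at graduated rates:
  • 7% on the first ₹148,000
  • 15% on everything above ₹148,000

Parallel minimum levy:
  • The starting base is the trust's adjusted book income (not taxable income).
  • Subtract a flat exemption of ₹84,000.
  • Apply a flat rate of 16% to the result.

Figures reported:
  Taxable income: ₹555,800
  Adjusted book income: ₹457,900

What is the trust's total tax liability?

₹71,530

Parallel minimum levy:
  Base (adjusted book income): ₹457,900
  Less exemption ₹84,000 → base ₹373,900
  ₹373,900 × 16% = ₹59,824

Regular income tax:
  ₹148,000 × 7% = ₹10,360
  ₹407,800 × 15% = ₹61,170
  → ₹71,530

₹71,530 > ₹59,824, so the regular income tax governs.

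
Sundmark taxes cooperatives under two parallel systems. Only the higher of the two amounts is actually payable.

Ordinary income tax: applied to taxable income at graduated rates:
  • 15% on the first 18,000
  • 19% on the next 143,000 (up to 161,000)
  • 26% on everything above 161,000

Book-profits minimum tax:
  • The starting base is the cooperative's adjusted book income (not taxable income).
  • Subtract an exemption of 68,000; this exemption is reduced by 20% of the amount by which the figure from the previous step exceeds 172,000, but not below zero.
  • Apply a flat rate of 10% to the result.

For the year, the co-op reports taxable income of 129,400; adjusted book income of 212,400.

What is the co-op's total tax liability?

Ordinary income tax:
  18,000 × 15% = 2,700
  111,400 × 19% = 21,166
  → 23,866

Book-profits minimum tax:
  Base (adjusted book income): 212,400
  Exemption: 68,000 − 20% × (212,400 − 172,000) = 68,000 − 8,080 = 59,920
  Base: 212,400 − 59,920 = 152,480
  152,480 × 10% = 15,248

23,866 > 15,248, so the ordinary income tax governs.

23,866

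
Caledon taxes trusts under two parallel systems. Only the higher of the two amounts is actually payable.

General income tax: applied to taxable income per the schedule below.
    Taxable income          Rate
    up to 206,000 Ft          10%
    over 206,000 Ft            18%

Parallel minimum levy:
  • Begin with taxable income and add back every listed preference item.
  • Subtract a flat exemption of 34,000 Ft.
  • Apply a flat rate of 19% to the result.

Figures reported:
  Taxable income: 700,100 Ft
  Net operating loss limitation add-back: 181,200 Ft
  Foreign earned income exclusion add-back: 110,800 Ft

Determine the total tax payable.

Parallel minimum levy:
  Adjusted income: 700,100 Ft + 181,200 Ft + 110,800 Ft = 992,100 Ft
  Less exemption 34,000 Ft → base 958,100 Ft
  958,100 Ft × 19% = 182,039 Ft

General income tax:
  206,000 Ft × 10% = 20,600 Ft
  494,100 Ft × 18% = 88,938 Ft
  → 109,538 Ft

182,039 Ft > 109,538 Ft, so the parallel minimum levy is the binding amount.

182,039 Ft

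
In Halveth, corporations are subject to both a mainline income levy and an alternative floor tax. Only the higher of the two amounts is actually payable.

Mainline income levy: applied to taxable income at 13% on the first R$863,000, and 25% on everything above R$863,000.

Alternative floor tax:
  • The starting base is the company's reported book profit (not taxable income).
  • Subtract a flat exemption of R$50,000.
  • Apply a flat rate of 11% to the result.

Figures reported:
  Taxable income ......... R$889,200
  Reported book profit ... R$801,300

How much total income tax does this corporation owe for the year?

R$118,740

Alternative floor tax:
  Base (reported book profit): R$801,300
  Less exemption R$50,000 → base R$751,300
  R$751,300 × 11% = R$82,643

Mainline income levy:
  R$863,000 × 13% = R$112,190
  R$26,200 × 25% = R$6,550
  → R$118,740

R$118,740 > R$82,643, so the mainline income levy governs.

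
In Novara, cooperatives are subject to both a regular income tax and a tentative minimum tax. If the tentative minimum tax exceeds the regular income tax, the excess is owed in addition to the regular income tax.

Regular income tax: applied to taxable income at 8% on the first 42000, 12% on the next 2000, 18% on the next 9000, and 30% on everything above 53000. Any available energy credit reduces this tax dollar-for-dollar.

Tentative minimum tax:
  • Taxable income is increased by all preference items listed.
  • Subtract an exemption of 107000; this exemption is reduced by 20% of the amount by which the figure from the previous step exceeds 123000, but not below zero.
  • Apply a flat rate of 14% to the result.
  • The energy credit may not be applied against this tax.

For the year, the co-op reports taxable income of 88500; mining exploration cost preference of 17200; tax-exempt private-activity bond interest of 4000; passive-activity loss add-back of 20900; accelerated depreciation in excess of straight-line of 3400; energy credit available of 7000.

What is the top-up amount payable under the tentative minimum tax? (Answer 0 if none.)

Regular income tax:
  42000 × 8% = 3360
  2000 × 12% = 240
  9000 × 18% = 1620
  35500 × 30% = 10650
  → 15870
  Less energy credit 7000 → 8870

Tentative minimum tax:
  Adjusted income: 88500 + 17200 + 4000 + 20900 + 3400 = 134000
  Exemption: 107000 − 20% × (134000 − 123000) = 107000 − 2200 = 104800
  Base: 134000 − 104800 = 29200
  29200 × 14% = 4088

4088 ≤ 8870, so no add-on is due.

0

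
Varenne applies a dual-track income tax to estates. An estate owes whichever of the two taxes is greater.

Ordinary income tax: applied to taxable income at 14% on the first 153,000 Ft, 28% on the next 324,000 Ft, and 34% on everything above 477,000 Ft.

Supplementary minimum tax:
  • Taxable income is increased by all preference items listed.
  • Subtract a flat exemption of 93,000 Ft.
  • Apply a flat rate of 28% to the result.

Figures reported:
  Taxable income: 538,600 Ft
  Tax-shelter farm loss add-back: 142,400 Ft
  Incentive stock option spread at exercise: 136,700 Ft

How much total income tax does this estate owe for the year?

202,916 Ft

Ordinary income tax:
  153,000 Ft × 14% = 21,420 Ft
  324,000 Ft × 28% = 90,720 Ft
  61,600 Ft × 34% = 20,944 Ft
  → 133,084 Ft

Supplementary minimum tax:
  Adjusted income: 538,600 Ft + 142,400 Ft + 136,700 Ft = 817,700 Ft
  Less exemption 93,000 Ft → base 724,700 Ft
  724,700 Ft × 28% = 202,916 Ft

202,916 Ft > 133,084 Ft, so the supplementary minimum tax is the binding amount.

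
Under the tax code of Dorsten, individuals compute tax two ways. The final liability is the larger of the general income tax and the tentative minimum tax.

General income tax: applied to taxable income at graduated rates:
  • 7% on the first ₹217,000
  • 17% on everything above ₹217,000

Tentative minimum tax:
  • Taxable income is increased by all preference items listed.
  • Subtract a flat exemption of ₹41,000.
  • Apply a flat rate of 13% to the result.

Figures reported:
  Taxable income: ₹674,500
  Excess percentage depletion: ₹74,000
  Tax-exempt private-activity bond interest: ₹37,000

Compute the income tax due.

₹96,785

General income tax:
  ₹217,000 × 7% = ₹15,190
  ₹457,500 × 17% = ₹77,775
  → ₹92,965

Tentative minimum tax:
  Adjusted income: ₹674,500 + ₹74,000 + ₹37,000 = ₹785,500
  Less exemption ₹41,000 → base ₹744,500
  ₹744,500 × 13% = ₹96,785

₹96,785 > ₹92,965, so the tentative minimum tax is the binding amount.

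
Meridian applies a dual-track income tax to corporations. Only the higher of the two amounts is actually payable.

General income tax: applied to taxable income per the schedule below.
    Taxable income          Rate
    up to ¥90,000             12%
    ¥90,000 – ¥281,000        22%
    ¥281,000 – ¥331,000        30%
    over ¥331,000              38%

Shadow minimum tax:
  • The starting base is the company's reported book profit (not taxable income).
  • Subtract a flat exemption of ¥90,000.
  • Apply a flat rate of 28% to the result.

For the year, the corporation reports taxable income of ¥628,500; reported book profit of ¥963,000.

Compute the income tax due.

Shadow minimum tax:
  Base (reported book profit): ¥963,000
  Less exemption ¥90,000 → base ¥873,000
  ¥873,000 × 28% = ¥244,440

General income tax:
  ¥90,000 × 12% = ¥10,800
  ¥191,000 × 22% = ¥42,020
  ¥50,000 × 30% = ¥15,000
  ¥297,500 × 38% = ¥113,050
  → ¥180,870

¥244,440 > ¥180,870, so the shadow minimum tax is the binding amount.

¥244,440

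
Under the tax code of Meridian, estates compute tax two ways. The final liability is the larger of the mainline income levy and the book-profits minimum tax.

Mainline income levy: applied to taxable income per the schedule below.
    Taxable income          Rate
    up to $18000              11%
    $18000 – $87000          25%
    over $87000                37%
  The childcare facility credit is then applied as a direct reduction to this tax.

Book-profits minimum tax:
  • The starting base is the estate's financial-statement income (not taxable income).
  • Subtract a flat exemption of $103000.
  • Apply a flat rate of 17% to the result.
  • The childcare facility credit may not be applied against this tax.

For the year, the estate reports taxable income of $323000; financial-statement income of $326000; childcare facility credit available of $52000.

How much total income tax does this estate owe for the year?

$54550

Mainline income levy:
  $18000 × 11% = $1980
  $69000 × 25% = $17250
  $236000 × 37% = $87320
  → $106550
  Less childcare facility credit $52000 → $54550

Book-profits minimum tax:
  Base (financial-statement income): $326000
  Less exemption $103000 → base $223000
  $223000 × 17% = $37910

$54550 > $37910, so the mainline income levy governs.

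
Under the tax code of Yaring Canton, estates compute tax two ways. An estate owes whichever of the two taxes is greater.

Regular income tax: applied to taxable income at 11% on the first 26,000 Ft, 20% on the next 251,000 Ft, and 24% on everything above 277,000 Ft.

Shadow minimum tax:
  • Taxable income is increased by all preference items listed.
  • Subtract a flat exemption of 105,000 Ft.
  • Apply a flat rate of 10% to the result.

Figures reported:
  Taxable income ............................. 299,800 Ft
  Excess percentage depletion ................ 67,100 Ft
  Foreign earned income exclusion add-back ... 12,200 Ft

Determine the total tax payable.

Shadow minimum tax:
  Adjusted income: 299,800 Ft + 67,100 Ft + 12,200 Ft = 379,100 Ft
  Less exemption 105,000 Ft → base 274,100 Ft
  274,100 Ft × 10% = 27,410 Ft

Regular income tax:
  26,000 Ft × 11% = 2,860 Ft
  251,000 Ft × 20% = 50,200 Ft
  22,800 Ft × 24% = 5,472 Ft
  → 58,532 Ft

58,532 Ft > 27,410 Ft, so the regular income tax governs.

58,532 Ft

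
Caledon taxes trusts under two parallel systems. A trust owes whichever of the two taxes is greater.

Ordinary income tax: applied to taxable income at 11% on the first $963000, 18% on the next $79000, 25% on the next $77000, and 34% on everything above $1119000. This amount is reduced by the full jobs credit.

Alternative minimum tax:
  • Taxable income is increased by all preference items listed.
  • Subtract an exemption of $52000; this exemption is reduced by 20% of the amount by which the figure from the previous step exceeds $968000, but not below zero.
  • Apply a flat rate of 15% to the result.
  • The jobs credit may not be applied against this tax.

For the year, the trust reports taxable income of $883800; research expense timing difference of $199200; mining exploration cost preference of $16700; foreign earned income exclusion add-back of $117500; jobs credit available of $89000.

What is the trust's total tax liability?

$182256

Ordinary income tax:
  $883800 × 11% = $97218
  Less jobs credit $89000 → $8218

Alternative minimum tax:
  Adjusted income: $883800 + $199200 + $16700 + $117500 = $1217200
  Exemption: $52000 − 20% × ($1217200 − $968000) = $52000 − $49840 = $2160
  Base: $1217200 − $2160 = $1215040
  $1215040 × 15% = $182256

$182256 > $8218, so the alternative minimum tax is the binding amount.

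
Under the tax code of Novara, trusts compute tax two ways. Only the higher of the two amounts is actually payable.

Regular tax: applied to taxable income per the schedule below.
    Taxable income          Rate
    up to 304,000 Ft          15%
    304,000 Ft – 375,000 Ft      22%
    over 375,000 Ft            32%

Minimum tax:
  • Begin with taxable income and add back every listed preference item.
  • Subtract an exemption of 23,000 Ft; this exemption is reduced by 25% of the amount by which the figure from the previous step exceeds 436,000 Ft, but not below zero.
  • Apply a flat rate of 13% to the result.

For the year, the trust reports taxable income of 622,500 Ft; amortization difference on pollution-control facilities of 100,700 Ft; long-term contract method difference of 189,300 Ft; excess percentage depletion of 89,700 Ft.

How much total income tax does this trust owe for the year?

140,420 Ft

Regular tax:
  304,000 Ft × 15% = 45,600 Ft
  71,000 Ft × 22% = 15,620 Ft
  247,500 Ft × 32% = 79,200 Ft
  → 140,420 Ft

Minimum tax:
  Adjusted income: 622,500 Ft + 100,700 Ft + 189,300 Ft + 89,700 Ft = 1,002,200 Ft
  Exemption: 25% × (1,002,200 Ft − 436,000 Ft) = 141,550 Ft ≥ 23,000 Ft, so the exemption is fully phased out
  Base: 1,002,200 Ft − 0 Ft = 1,002,200 Ft
  1,002,200 Ft × 13% = 130,286 Ft

140,420 Ft > 130,286 Ft, so the regular tax governs.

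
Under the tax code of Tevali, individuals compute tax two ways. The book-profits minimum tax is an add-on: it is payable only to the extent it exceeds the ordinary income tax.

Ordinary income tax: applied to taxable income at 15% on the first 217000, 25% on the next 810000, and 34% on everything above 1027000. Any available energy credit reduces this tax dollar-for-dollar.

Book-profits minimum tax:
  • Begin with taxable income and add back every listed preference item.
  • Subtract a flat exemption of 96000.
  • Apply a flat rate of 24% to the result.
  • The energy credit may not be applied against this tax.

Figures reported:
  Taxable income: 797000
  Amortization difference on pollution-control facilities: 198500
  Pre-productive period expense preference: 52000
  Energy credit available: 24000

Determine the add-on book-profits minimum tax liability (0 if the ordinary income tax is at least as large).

Book-profits minimum tax:
  Adjusted income: 797000 + 198500 + 52000 = 1047500
  Less exemption 96000 → base 951500
  951500 × 24% = 228360

Ordinary income tax:
  217000 × 15% = 32550
  580000 × 25% = 145000
  → 177550
  Less energy credit 24000 → 153550

Excess of book-profits minimum tax over ordinary income tax: 228360 − 153550 = 74810.

74810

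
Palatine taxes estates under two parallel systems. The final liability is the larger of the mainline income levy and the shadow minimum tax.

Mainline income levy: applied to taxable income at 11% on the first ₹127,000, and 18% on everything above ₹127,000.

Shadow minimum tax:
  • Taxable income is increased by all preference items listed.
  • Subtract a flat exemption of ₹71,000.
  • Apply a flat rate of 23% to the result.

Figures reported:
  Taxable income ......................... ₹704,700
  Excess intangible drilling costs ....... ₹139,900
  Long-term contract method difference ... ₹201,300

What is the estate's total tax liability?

₹224,227

Shadow minimum tax:
  Adjusted income: ₹704,700 + ₹139,900 + ₹201,300 = ₹1,045,900
  Less exemption ₹71,000 → base ₹974,900
  ₹974,900 × 23% = ₹224,227

Mainline income levy:
  ₹127,000 × 11% = ₹13,970
  ₹577,700 × 18% = ₹103,986
  → ₹117,956

₹224,227 > ₹117,956, so the shadow minimum tax is the binding amount.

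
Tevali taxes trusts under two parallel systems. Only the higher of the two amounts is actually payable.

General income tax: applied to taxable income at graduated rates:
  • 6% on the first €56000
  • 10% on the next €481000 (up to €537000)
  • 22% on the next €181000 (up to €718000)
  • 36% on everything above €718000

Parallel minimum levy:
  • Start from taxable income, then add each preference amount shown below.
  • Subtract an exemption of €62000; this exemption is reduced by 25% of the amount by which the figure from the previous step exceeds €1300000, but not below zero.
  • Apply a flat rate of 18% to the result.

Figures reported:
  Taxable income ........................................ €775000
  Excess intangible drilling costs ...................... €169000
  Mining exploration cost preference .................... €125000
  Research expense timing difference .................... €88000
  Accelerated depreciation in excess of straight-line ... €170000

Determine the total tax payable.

€228915

Parallel minimum levy:
  Adjusted income: €775000 + €169000 + €125000 + €88000 + €170000 = €1327000
  Exemption: €62000 − 25% × (€1327000 − €1300000) = €62000 − €6750 = €55250
  Base: €1327000 − €55250 = €1271750
  €1271750 × 18% = €228915

General income tax:
  €56000 × 6% = €3360
  €481000 × 10% = €48100
  €181000 × 22% = €39820
  €57000 × 36% = €20520
  → €111800

€228915 > €111800, so the parallel minimum levy is the binding amount.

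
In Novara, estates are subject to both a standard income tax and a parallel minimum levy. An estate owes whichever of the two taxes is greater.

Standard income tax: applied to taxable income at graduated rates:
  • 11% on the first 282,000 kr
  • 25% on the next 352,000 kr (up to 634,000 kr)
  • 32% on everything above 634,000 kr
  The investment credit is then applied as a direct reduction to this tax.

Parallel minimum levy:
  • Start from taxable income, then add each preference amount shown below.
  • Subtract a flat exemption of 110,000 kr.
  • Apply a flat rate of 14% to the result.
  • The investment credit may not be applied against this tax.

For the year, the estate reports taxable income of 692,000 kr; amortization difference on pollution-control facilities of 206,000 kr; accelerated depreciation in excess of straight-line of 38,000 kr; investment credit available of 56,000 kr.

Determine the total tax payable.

115,640 kr

Standard income tax:
  282,000 kr × 11% = 31,020 kr
  352,000 kr × 25% = 88,000 kr
  58,000 kr × 32% = 18,560 kr
  → 137,580 kr
  Less investment credit 56,000 kr → 81,580 kr

Parallel minimum levy:
  Adjusted income: 692,000 kr + 206,000 kr + 38,000 kr = 936,000 kr
  Less exemption 110,000 kr → base 826,000 kr
  826,000 kr × 14% = 115,640 kr

115,640 kr > 81,580 kr, so the parallel minimum levy is the binding amount.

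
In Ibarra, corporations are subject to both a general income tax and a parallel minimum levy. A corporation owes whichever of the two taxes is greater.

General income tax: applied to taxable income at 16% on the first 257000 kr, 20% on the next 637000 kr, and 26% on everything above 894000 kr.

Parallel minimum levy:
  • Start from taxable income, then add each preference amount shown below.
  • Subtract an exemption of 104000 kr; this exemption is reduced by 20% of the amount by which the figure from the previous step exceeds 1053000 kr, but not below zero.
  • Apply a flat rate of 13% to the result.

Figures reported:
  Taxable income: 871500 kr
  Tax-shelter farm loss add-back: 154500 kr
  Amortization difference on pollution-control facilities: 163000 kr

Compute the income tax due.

Parallel minimum levy:
  Adjusted income: 871500 kr + 154500 kr + 163000 kr = 1189000 kr
  Exemption: 104000 kr − 20% × (1189000 kr − 1053000 kr) = 104000 kr − 27200 kr = 76800 kr
  Base: 1189000 kr − 76800 kr = 1112200 kr
  1112200 kr × 13% = 144586 kr

General income tax:
  257000 kr × 16% = 41120 kr
  614500 kr × 20% = 122900 kr
  → 164020 kr

164020 kr > 144586 kr, so the general income tax governs.

164020 kr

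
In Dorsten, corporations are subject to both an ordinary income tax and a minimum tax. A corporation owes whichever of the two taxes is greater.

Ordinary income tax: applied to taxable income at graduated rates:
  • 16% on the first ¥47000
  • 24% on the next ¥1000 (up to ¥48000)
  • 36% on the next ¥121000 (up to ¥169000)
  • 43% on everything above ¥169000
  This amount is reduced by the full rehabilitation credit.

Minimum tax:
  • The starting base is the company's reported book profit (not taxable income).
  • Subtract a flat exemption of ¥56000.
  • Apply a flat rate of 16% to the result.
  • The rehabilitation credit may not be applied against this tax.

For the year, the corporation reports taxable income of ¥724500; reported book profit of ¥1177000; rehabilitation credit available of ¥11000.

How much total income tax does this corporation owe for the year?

Minimum tax:
  Base (reported book profit): ¥1177000
  Less exemption ¥56000 → base ¥1121000
  ¥1121000 × 16% = ¥179360

Ordinary income tax:
  ¥47000 × 16% = ¥7520
  ¥1000 × 24% = ¥240
  ¥121000 × 36% = ¥43560
  ¥555500 × 43% = ¥238865
  → ¥290185
  Less rehabilitation credit ¥11000 → ¥279185

¥279185 > ¥179360, so the ordinary income tax governs.

¥279185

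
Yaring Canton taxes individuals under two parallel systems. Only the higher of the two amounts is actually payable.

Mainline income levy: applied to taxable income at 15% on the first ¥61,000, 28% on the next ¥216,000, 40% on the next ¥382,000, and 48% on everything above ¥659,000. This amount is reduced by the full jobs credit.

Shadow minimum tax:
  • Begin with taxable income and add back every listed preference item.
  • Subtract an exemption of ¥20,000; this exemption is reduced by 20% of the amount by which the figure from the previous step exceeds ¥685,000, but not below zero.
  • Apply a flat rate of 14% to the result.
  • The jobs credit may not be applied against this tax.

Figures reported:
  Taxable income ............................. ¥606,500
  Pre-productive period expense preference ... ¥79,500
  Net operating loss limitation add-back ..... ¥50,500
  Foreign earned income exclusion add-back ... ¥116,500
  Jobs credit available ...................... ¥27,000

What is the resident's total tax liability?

¥174,430

Mainline income levy:
  ¥61,000 × 15% = ¥9,150
  ¥216,000 × 28% = ¥60,480
  ¥329,500 × 40% = ¥131,800
  → ¥201,430
  Less jobs credit ¥27,000 → ¥174,430

Shadow minimum tax:
  Adjusted income: ¥606,500 + ¥79,500 + ¥50,500 + ¥116,500 = ¥853,000
  Exemption: 20% × (¥853,000 − ¥685,000) = ¥33,600 ≥ ¥20,000, so the exemption is fully phased out
  Base: ¥853,000 − ¥0 = ¥853,000
  ¥853,000 × 14% = ¥119,420

¥174,430 > ¥119,420, so the mainline income levy governs.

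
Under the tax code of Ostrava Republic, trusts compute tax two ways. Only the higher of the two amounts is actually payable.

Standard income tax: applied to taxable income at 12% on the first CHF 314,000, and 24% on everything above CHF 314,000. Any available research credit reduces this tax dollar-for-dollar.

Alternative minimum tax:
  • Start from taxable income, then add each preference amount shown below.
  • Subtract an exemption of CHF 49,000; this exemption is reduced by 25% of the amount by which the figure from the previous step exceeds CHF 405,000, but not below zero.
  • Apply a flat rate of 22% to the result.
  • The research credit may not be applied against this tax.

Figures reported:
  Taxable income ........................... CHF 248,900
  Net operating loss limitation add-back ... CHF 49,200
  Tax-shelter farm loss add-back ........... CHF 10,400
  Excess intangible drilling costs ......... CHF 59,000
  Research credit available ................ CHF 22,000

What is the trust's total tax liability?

Standard income tax:
  CHF 248,900 × 12% = CHF 29,868
  Less research credit CHF 22,000 → CHF 7,868

Alternative minimum tax:
  Adjusted income: CHF 248,900 + CHF 49,200 + CHF 10,400 + CHF 59,000 = CHF 367,500
  Exemption: CHF 367,500 ≤ CHF 405,000, so full CHF 49,000 applies
  Base: CHF 367,500 − CHF 49,000 = CHF 318,500
  CHF 318,500 × 22% = CHF 70,070

CHF 70,070 > CHF 7,868, so the alternative minimum tax is the binding amount.

CHF 70,070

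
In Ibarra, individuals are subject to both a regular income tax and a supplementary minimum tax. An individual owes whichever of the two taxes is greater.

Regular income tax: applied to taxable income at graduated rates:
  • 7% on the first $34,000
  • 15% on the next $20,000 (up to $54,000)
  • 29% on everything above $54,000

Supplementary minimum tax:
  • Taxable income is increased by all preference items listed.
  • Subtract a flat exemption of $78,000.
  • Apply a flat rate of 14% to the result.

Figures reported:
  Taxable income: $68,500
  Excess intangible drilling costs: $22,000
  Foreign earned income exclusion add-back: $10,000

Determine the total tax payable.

$9,585

Supplementary minimum tax:
  Adjusted income: $68,500 + $22,000 + $10,000 = $100,500
  Less exemption $78,000 → base $22,500
  $22,500 × 14% = $3,150

Regular income tax:
  $34,000 × 7% = $2,380
  $20,000 × 15% = $3,000
  $14,500 × 29% = $4,205
  → $9,585

$9,585 > $3,150, so the regular income tax governs.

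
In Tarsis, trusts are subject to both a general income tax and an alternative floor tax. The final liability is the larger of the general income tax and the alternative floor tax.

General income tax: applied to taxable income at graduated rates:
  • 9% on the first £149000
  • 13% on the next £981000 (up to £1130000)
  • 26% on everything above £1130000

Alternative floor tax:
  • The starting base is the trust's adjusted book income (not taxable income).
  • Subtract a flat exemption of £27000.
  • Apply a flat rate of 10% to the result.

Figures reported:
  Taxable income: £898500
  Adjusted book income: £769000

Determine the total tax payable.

General income tax:
  £149000 × 9% = £13410
  £749500 × 13% = £97435
  → £110845

Alternative floor tax:
  Base (adjusted book income): £769000
  Less exemption £27000 → base £742000
  £742000 × 10% = £74200

£110845 > £74200, so the general income tax governs.

£110845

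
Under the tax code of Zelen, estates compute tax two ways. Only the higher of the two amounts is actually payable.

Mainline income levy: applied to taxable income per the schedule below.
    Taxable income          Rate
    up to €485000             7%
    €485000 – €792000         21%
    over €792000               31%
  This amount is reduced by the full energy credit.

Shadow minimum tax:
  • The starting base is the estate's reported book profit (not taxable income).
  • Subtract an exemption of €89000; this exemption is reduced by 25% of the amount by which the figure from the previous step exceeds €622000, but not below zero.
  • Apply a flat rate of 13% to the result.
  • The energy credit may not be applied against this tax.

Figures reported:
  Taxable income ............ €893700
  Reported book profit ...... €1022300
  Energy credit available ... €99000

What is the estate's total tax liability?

Mainline income levy:
  €485000 × 7% = €33950
  €307000 × 21% = €64470
  €101700 × 31% = €31527
  → €129947
  Less energy credit €99000 → €30947

Shadow minimum tax:
  Base (reported book profit): €1022300
  Exemption: 25% × (€1022300 − €622000) = €100075 ≥ €89000, so the exemption is fully phased out
  Base: €1022300 − €0 = €1022300
  €1022300 × 13% = €132899

€132899 > €30947, so the shadow minimum tax is the binding amount.

€132899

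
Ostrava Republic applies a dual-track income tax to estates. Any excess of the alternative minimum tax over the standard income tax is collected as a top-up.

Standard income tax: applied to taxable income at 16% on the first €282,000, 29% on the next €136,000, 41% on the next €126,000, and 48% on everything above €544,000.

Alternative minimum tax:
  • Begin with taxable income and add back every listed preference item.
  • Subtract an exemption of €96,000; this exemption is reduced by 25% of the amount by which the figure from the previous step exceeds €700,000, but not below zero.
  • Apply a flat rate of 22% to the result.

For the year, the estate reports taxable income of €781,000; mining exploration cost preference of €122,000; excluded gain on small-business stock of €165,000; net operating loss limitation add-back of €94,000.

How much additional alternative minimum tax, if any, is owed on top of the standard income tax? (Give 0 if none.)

€5,660

Alternative minimum tax:
  Adjusted income: €781,000 + €122,000 + €165,000 + €94,000 = €1,162,000
  Exemption: 25% × (€1,162,000 − €700,000) = €115,500 ≥ €96,000, so the exemption is fully phased out
  Base: €1,162,000 − €0 = €1,162,000
  €1,162,000 × 22% = €255,640

Standard income tax:
  €282,000 × 16% = €45,120
  €136,000 × 29% = €39,440
  €126,000 × 41% = €51,660
  €237,000 × 48% = €113,760
  → €249,980

Excess of alternative minimum tax over standard income tax: €255,640 − €249,980 = €5,660.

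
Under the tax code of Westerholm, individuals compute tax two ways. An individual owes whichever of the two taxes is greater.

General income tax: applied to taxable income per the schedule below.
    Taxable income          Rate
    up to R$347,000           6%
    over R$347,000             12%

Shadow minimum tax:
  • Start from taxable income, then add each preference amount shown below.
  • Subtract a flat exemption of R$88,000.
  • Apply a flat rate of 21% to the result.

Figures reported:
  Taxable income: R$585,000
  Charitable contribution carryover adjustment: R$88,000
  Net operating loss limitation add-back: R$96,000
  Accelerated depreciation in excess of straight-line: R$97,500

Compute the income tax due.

R$163,485

General income tax:
  R$347,000 × 6% = R$20,820
  R$238,000 × 12% = R$28,560
  → R$49,380

Shadow minimum tax:
  Adjusted income: R$585,000 + R$88,000 + R$96,000 + R$97,500 = R$866,500
  Less exemption R$88,000 → base R$778,500
  R$778,500 × 21% = R$163,485

R$163,485 > R$49,380, so the shadow minimum tax is the binding amount.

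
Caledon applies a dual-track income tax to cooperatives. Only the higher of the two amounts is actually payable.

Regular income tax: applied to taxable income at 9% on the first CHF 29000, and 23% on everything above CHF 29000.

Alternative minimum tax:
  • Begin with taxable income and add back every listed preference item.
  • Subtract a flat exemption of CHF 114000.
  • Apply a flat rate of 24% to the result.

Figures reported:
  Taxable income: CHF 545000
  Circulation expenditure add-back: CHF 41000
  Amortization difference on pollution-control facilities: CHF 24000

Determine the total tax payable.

CHF 121290

Regular income tax:
  CHF 29000 × 9% = CHF 2610
  CHF 516000 × 23% = CHF 118680
  → CHF 121290

Alternative minimum tax:
  Adjusted income: CHF 545000 + CHF 41000 + CHF 24000 = CHF 610000
  Less exemption CHF 114000 → base CHF 496000
  CHF 496000 × 24% = CHF 119040

CHF 121290 > CHF 119040, so the regular income tax governs.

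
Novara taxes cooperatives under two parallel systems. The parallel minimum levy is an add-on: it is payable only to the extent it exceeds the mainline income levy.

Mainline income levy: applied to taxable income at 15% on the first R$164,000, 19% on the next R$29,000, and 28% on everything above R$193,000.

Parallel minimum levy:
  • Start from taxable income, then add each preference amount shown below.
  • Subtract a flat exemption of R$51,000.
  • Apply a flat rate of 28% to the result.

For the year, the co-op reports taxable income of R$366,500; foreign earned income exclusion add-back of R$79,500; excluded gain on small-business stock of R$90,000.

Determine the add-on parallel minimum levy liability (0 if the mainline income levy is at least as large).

R$57,110

Mainline income levy:
  R$164,000 × 15% = R$24,600
  R$29,000 × 19% = R$5,510
  R$173,500 × 28% = R$48,580
  → R$78,690

Parallel minimum levy:
  Adjusted income: R$366,500 + R$79,500 + R$90,000 = R$536,000
  Less exemption R$51,000 → base R$485,000
  R$485,000 × 28% = R$135,800

Excess of parallel minimum levy over mainline income levy: R$135,800 − R$78,690 = R$57,110.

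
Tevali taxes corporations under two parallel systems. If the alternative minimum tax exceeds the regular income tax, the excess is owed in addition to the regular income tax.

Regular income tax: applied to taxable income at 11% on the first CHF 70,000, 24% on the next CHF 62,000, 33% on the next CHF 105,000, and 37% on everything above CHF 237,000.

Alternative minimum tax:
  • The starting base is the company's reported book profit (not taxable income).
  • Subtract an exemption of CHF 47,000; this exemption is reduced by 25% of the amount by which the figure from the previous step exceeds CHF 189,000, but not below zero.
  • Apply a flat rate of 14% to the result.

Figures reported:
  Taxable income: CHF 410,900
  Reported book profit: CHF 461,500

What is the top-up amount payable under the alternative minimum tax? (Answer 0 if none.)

Regular income tax:
  CHF 70,000 × 11% = CHF 7,700
  CHF 62,000 × 24% = CHF 14,880
  CHF 105,000 × 33% = CHF 34,650
  CHF 173,900 × 37% = CHF 64,343
  → CHF 121,573

Alternative minimum tax:
  Base (reported book profit): CHF 461,500
  Exemption: 25% × (CHF 461,500 − CHF 189,000) = CHF 68,125 ≥ CHF 47,000, so the exemption is fully phased out
  Base: CHF 461,500 − CHF 0 = CHF 461,500
  CHF 461,500 × 14% = CHF 64,610

CHF 64,610 ≤ CHF 121,573, so no add-on is due.

CHF 0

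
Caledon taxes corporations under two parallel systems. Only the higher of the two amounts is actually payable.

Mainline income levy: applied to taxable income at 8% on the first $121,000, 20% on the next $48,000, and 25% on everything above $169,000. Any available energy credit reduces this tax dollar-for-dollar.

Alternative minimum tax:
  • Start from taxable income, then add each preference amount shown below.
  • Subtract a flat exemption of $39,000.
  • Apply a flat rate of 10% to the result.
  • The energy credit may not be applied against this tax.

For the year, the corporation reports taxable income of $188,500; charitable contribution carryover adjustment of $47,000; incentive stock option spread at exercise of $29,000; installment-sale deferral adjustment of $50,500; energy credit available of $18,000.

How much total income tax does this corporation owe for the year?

Alternative minimum tax:
  Adjusted income: $188,500 + $47,000 + $29,000 + $50,500 = $315,000
  Less exemption $39,000 → base $276,000
  $276,000 × 10% = $27,600

Mainline income levy:
  $121,000 × 8% = $9,680
  $48,000 × 20% = $9,600
  $19,500 × 25% = $4,875
  → $24,155
  Less energy credit $18,000 → $6,155

$27,600 > $6,155, so the alternative minimum tax is the binding amount.

$27,600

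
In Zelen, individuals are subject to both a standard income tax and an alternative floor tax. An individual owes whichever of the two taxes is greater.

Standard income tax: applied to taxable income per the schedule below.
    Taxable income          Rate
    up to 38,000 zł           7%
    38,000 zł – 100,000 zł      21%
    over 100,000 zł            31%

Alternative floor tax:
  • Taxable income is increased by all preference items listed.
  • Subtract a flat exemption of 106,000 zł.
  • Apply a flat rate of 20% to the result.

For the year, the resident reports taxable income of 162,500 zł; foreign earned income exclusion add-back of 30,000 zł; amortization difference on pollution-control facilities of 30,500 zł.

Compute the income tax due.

35,055 zł

Alternative floor tax:
  Adjusted income: 162,500 zł + 30,000 zł + 30,500 zł = 223,000 zł
  Less exemption 106,000 zł → base 117,000 zł
  117,000 zł × 20% = 23,400 zł

Standard income tax:
  38,000 zł × 7% = 2,660 zł
  62,000 zł × 21% = 13,020 zł
  62,500 zł × 31% = 19,375 zł
  → 35,055 zł

35,055 zł > 23,400 zł, so the standard income tax governs.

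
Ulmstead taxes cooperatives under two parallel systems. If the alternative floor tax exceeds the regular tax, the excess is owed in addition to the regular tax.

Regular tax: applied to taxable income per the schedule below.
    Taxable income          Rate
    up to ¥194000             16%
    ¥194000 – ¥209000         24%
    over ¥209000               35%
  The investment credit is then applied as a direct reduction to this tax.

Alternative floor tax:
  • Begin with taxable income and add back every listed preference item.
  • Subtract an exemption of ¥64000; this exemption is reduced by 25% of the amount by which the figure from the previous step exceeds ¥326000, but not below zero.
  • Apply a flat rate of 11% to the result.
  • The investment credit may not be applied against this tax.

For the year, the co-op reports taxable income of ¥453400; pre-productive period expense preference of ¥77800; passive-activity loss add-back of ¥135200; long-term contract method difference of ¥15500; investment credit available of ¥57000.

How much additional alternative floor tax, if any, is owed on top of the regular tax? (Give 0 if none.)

¥11829

Alternative floor tax:
  Adjusted income: ¥453400 + ¥77800 + ¥135200 + ¥15500 = ¥681900
  Exemption: 25% × (¥681900 − ¥326000) = ¥88975 ≥ ¥64000, so the exemption is fully phased out
  Base: ¥681900 − ¥0 = ¥681900
  ¥681900 × 11% = ¥75009

Regular tax:
  ¥194000 × 16% = ¥31040
  ¥15000 × 24% = ¥3600
  ¥244400 × 35% = ¥85540
  → ¥120180
  Less investment credit ¥57000 → ¥63180

Excess of alternative floor tax over regular tax: ¥75009 − ¥63180 = ¥11829.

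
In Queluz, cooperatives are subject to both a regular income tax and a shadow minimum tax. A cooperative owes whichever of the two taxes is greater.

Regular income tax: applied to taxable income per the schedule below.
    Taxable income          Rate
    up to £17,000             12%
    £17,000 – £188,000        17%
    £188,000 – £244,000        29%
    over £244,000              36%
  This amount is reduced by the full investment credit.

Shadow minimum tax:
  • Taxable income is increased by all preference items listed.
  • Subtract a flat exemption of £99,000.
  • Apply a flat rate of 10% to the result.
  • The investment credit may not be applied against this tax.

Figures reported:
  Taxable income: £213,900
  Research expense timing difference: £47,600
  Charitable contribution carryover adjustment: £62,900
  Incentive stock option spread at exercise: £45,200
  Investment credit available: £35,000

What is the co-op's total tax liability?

Shadow minimum tax:
  Adjusted income: £213,900 + £47,600 + £62,900 + £45,200 = £369,600
  Less exemption £99,000 → base £270,600
  £270,600 × 10% = £27,060

Regular income tax:
  £17,000 × 12% = £2,040
  £171,000 × 17% = £29,070
  £25,900 × 29% = £7,511
  → £38,621
  Less investment credit £35,000 → £3,621

£27,060 > £3,621, so the shadow minimum tax is the binding amount.

£27,060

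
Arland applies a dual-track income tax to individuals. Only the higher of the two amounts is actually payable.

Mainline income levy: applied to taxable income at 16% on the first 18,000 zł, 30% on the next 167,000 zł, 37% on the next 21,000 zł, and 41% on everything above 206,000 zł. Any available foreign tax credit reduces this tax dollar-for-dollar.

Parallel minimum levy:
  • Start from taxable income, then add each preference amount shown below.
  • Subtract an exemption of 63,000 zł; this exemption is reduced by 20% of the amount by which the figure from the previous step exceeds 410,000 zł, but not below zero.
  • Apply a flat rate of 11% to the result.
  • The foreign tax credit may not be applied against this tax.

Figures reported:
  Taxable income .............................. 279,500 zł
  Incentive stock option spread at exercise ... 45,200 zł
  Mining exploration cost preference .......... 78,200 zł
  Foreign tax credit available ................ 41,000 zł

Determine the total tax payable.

49,885 zł

Mainline income levy:
  18,000 zł × 16% = 2,880 zł
  167,000 zł × 30% = 50,100 zł
  21,000 zł × 37% = 7,770 zł
  73,500 zł × 41% = 30,135 zł
  → 90,885 zł
  Less foreign tax credit 41,000 zł → 49,885 zł

Parallel minimum levy:
  Adjusted income: 279,500 zł + 45,200 zł + 78,200 zł = 402,900 zł
  Exemption: 402,900 zł ≤ 410,000 zł, so full 63,000 zł applies
  Base: 402,900 zł − 63,000 zł = 339,900 zł
  339,900 zł × 11% = 37,389 zł

49,885 zł > 37,389 zł, so the mainline income levy governs.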